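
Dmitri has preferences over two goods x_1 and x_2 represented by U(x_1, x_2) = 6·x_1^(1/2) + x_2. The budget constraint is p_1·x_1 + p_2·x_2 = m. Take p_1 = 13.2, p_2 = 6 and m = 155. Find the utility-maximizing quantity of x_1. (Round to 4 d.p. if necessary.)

x_1* = 1.8595

Plugging in: x_1* = (3·6/13.2)² = 1.8595.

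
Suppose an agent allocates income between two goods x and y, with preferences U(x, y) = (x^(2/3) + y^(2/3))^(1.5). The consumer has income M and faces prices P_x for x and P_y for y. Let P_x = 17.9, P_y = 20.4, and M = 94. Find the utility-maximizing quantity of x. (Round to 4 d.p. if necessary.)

Substitute y = (y/x)·x into the budget: x* = M/(P_x + P_y·(y/x)).
Numerically y/x = 0.675567, so x* = 94/(17.9 + 20.4·0.675567) = 2.967.

x* = 2.967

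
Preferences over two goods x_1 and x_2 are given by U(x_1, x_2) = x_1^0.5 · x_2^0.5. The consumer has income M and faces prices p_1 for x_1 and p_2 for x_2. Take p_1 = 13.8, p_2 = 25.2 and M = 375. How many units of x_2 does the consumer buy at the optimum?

Tangency: MRS = x_2/x_1 = p_1/p_2.
So 0.5·p_2·x_2 = 0.5·p_1·x_1; combined with the budget, a share 0.5 of income goes to x_1.
Demand: x_1*(p_1,p_2,M) = 0.5·M/p_1 and x_2* = 0.5·M/p_2.
At p_1=13.8, p_2=25.2, M=375: x_2* = 0.5·375/25.2 = 7.4405.

x_2* = 7.4405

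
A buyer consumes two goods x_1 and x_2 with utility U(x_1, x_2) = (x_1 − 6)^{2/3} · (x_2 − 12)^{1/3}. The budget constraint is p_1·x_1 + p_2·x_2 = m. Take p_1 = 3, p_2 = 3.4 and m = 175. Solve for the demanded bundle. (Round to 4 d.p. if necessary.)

This is Cobb-Douglas in (x_1−6, x_2−12): tangency gives 2/3·p_2·(x_2−12) = 1/3·p_1·(x_1−6).
After buying the subsistence bundle (6, 12), a share 2/3 of the remaining income goes to x_1: x_1* = 6 + 2/3·(m − 6p_1 − 12p_2)/p_1.
Discretionary income = 175 − 6·3 − 12·3.4 = 116.2; x_1* = 6 + 2/3·116.2/3 = 31.8222; x_2* = 12 + 1/3·116.2/3.4 = 23.3922.

x_1* = 31.8222, x_2* = 23.3922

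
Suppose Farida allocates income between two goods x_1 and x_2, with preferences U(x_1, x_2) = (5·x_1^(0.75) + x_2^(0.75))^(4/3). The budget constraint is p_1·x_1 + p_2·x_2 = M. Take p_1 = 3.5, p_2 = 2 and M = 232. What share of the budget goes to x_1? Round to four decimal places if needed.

From the CES first-order condition, 5·(x_2/x_1)^(0.25) = p_1/p_2.
Solve for the ratio: x_2/x_1 = [(1/5)·p_1/p_2]^(4).
Substitute x_2 = (x_2/x_1)·x_1 into the budget: x_1* = M/(p_1 + p_2·(x_2/x_1)).
Numerically x_2/x_1 = 0.015006, so x_1* = 232/(3.5 + 2·0.015006) = 65.7221 and x_2* = 0.015006·65.7221 = 0.9862.
Expenditure on x_1: 3.5·65.7221 = 230.0275; share = 0.9915.

share on x_1 = 0.9915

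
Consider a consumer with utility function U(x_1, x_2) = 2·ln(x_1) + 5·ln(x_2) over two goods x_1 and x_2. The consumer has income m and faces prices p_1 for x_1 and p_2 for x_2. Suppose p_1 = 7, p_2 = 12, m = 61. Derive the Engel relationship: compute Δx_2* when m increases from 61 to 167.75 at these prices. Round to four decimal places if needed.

Δx_2* = 6.3542

Tangency: MRS = (2/5)·x_2/x_1 = p_1/p_2.
Rearranging, p_2·x_2 = (5/2)·p_1·x_1. Substituting into the budget gives p_1·x_1·(1 + (5/2)) = m.
Demand: x_1*(p_1,p_2,m) = 2/7·m/p_1 and x_2* = 5/7·m/p_2.
At p_1=7, p_2=12, m=61: x_2* = 5/7·61/12 = 3.631.
At m' = 167.75: x_2* = 9.9851. Change: 9.9851 − 3.631 = 6.3542.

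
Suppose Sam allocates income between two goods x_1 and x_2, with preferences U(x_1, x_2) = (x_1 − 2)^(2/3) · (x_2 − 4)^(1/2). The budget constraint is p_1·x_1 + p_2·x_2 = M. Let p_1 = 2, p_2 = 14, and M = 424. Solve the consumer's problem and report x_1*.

x_1* = 106

Substituting into the budget: x_1* = 2 + 4/7·(M − 2·p_1 − 4·p_2)/p_1, and x_2* = 4 + 3/7·(…)/p_2.
Discretionary income = 424 − 2·2 − 4·14 = 364; x_1* = 2 + 4/7·364/2 = 106.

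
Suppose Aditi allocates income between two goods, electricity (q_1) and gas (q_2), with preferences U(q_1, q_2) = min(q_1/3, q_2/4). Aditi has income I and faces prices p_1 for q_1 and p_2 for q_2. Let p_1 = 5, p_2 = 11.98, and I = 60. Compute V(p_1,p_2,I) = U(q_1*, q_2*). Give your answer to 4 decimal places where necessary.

With perfect complements, no substitution: consume in ratio q_1:q_2 = 3:4.
Budget: p_1·q_1 + p_2·(4/3)·q_1 = I, so (3·p_1 + 4·p_2)·q_1 = 3·I.
Demand: q_1*(p_1,p_2,I) = 3·I/(3·p_1 + 4·p_2), q_2* = 4·I/(3·p_1 + 4·p_2).
Here 3·5 + 4·11.98 = 62.92, giving q_1* = 2.8608 and q_2* = 3.8144.
Utility at the optimum: U(2.8608, 3.8144) = 0.9536.

V = 0.9536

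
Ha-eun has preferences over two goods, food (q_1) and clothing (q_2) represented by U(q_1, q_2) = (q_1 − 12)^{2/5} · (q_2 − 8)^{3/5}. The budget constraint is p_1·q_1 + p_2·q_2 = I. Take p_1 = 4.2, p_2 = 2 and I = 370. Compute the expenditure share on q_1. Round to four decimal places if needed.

share on q_1 = 0.4644

After buying the subsistence bundle (12, 8), a share 0.4 of the remaining income goes to q_1: q_1* = 12 + 0.4·(I − 12p_1 − 8p_2)/p_1.
Discretionary income = 370 − 12·4.2 − 8·2 = 303.6; q_1* = 12 + 0.4·303.6/4.2 = 40.9143; q_2* = 8 + 0.6·303.6/2 = 99.08.
Expenditure on q_1: 4.2·40.9143 = 171.84; share = 0.4644.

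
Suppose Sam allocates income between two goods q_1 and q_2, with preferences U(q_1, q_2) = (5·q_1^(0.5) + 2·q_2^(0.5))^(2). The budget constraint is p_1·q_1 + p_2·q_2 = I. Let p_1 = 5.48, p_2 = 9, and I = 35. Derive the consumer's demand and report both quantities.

q_1* = 5.8199, q_2* = 0.3452

From the CES first-order condition, (5/2)·(q_2/q_1)^(0.5) = p_1/p_2.
Solve for the ratio: q_2/q_1 = [(2/5)·p_1/p_2]^(2).
Substitute q_2 = (q_2/q_1)·q_1 into the budget: q_1* = I/(p_1 + p_2·(q_2/q_1)).
Numerically q_2/q_1 = 0.059319, so q_1* = 35/(5.48 + 9·0.059319) = 5.8199 and q_2* = 0.059319·5.8199 = 0.3452.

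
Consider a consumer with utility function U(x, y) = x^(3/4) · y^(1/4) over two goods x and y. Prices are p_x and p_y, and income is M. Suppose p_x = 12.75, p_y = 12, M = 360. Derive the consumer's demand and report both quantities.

x* = 21.1765, y* = 7.5

At p_x=12.75, p_y=12, M=360: x* = 0.75·360/12.75 = 21.1765, y* = 7.5.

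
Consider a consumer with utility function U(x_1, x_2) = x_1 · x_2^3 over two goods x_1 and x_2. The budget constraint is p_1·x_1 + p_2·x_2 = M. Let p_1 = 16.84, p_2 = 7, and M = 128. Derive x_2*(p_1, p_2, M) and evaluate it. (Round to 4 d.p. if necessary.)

The MRS is (1/3)·x_2/x_1. Set MRS = p_1/p_2.
Rearranging, p_2·x_2 = 3·p_1·x_1. Substituting into the budget gives p_1·x_1·(1 + 3) = M.
Demand: x_1*(p_1,p_2,M) = 0.25·M/p_1 and x_2* = 0.75·M/p_2.
At p_1=16.84, p_2=7, M=128: x_2* = 0.75·128/7 = 13.7143.

x_2* = 13.7143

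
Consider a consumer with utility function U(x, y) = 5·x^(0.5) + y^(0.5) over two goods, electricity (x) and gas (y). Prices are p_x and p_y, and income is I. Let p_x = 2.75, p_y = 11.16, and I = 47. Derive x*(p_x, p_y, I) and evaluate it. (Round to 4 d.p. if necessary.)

x* = 16.9241

MU_x ∝ 5·x^(-0.5), MU_y ∝ y^(-0.5), so MRS = 5·(y/x)^(0.5) = p_x/p_y.
Solve for the ratio: y/x = [(1/5)·p_x/p_y]^(2).
With the ratio pinned down, the budget gives x* = I/(p_x + p_y·(y/x)) and y* = (y/x)·x*.
Numerically y/x = 0.002429, so x* = 47/(2.75 + 11.16·0.002429) = 16.9241.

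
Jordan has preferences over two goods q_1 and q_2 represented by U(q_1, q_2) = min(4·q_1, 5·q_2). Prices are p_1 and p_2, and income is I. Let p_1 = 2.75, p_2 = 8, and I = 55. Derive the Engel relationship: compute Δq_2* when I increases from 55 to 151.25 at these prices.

Δq_2* = 8.4153

With perfect complements, no substitution: consume in ratio q_1:q_2 = 5:4.
Budget: p_1·q_1 + p_2·(4/5)·q_1 = I, so (5·p_1 + 4·p_2)·q_1 = 5·I.
Demand: q_1*(p_1,p_2,I) = 5·I/(5·p_1 + 4·p_2), q_2* = 4·I/(5·p_1 + 4·p_2).
Here 5·2.75 + 4·8 = 45.75, giving q_2* = 4.8087.
At I' = 151.25: q_2* = 13.224. Change: 13.224 − 4.8087 = 8.4153.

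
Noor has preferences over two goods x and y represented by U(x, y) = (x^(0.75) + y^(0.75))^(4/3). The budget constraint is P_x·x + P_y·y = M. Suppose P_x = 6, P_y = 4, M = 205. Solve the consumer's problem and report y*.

y* = 39.5357

MRS = MU_x/MU_y = (y/x)^(0.25). Set equal to P_x/P_y.
Hence y/x = (P_x/P_y)^(1/(0.25)), i.e. raised to the 4 power.
With the ratio pinned down, the budget gives x* = M/(P_x + P_y·(y/x)) and y* = (y/x)·x*.
Numerically y/x = 5.0625, so x* = 205/(6 + 4·5.0625) = 7.8095 and y* = 5.0625·7.8095 = 39.5357.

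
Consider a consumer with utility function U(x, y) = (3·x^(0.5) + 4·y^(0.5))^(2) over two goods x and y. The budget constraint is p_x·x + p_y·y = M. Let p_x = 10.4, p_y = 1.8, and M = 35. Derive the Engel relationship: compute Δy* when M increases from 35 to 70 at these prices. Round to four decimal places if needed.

Δy* = 17.7194

MU_x ∝ 3·x^(-0.5), MU_y ∝ 4·y^(-0.5), so MRS = (3/4)·(y/x)^(0.5) = p_x/p_y.
Solve for the ratio: y/x = [(4/3)·p_x/p_y]^(2).
Substitute y = (y/x)·x into the budget: x* = M/(p_x + p_y·(y/x)).
Numerically y/x = 59.347051, so x* = 35/(10.4 + 1.8·59.347051) = 0.2986 and y* = 59.347051·0.2986 = 17.7194.
At M' = 70: y* = 35.4387. Change: 35.4387 − 17.7194 = 17.7194.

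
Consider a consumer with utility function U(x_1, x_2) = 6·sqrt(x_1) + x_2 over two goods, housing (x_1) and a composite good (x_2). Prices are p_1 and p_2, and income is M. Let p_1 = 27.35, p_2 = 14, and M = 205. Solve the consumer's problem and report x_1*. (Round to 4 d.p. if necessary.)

x_1* = 2.3582

Thus x_1* = (3·p_2/p_1)² — independent of M — with the rest of income spent on x_2.
Plugging in: x_1* = (3·14/27.35)² = 2.3582.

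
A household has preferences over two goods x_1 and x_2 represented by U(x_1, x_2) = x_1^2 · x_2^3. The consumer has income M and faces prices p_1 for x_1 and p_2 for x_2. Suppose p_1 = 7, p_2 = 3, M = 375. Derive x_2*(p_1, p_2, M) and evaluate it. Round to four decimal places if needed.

x_2* = 75

The MRS is (2/3)·x_2/x_1. Set MRS = p_1/p_2.
Rearranging, p_2·x_2 = (3/2)·p_1·x_1. Substituting into the budget gives p_1·x_1·(1 + (3/2)) = M.
Demand: x_1*(p_1,p_2,M) = 0.4·M/p_1 and x_2* = 0.6·M/p_2.
At p_1=7, p_2=3, M=375: x_2* = 0.6·375/3 = 75.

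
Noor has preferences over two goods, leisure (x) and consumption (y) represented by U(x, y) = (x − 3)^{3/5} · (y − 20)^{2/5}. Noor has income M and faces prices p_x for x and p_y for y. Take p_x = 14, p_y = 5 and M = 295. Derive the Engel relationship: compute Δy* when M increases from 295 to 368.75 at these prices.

Δy* = 5.9

Let x' = x−3, y' = y−20. MRS = (3/2)·y'/x' = p_x/p_y.
Substituting into the budget: x* = 3 + 0.6·(M − 3·p_x − 20·p_y)/p_x, and y* = 20 + 0.4·(…)/p_y.
Discretionary income = 295 − 3·14 − 20·5 = 153; y* = 20 + 0.4·153/5 = 32.24.
At M' = 368.75: y* = 38.14. Change: 38.14 − 32.24 = 5.9.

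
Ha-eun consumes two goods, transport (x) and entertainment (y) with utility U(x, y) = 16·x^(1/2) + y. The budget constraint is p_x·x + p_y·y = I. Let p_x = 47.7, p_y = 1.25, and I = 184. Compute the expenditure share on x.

share on x = 0.0114

Set MRS = p_x/p_y: 8·x^(−1/2) = p_x/p_y.
Thus x* = (8·p_y/p_x)² — independent of I — with the rest of income spent on y.
Plugging in: x* = (8·1.25/47.7)² = 0.044, y* = 145.5229.
Expenditure on x: 47.7·0.044 = 2.0964; share = 0.0114.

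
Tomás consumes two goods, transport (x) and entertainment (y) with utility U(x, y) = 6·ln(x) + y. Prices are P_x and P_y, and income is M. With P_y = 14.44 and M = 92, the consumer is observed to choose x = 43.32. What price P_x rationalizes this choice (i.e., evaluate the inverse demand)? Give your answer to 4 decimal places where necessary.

MU_x = 6/x, MU_y = 1. Tangency: 6/x = P_x/P_y.
So x*(P_x,P_y) = 6·P_y/P_x, independent of income; and y* = (M − 6·P_y)/P_y.
Set x* = 43.32 in the demand function and solve for P_x: P_x = 2.

P_x = 2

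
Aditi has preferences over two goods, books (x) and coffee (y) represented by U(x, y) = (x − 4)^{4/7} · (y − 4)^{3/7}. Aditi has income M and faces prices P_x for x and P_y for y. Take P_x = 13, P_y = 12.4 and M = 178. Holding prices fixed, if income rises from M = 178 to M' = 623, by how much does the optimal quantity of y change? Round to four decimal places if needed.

Δy* = 15.3802

Let x' = x−4, y' = y−4. MRS = (4/3)·y'/x' = P_x/P_y.
After buying the subsistence bundle (4, 4), a share 4/7 of the remaining income goes to x: x* = 4 + 4/7·(M − 4P_x − 4P_y)/P_x.
Discretionary income = 178 − 4·13 − 4·12.4 = 76.4; y* = 4 + 3/7·76.4/12.4 = 6.6406.
At M' = 623: y* = 22.0207. Change: 22.0207 − 6.6406 = 15.3802.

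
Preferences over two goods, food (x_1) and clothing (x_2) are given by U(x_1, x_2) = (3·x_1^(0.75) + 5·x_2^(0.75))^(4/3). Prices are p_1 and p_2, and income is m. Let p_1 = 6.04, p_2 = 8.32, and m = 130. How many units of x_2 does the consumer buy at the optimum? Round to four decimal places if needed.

From the CES first-order condition, (3/5)·(x_2/x_1)^(0.25) = p_1/p_2.
Solve for the ratio: x_2/x_1 = [(5/3)·p_1/p_2]^(4).
With the ratio pinned down, the budget gives x_1* = m/(p_1 + p_2·(x_2/x_1)) and x_2* = (x_2/x_1)·x_1*.
Numerically x_2/x_1 = 2.143135, so x_1* = 130/(6.04 + 8.32·2.143135) = 5.446 and x_2* = 2.143135·5.446 = 11.6714.

x_2* = 11.6714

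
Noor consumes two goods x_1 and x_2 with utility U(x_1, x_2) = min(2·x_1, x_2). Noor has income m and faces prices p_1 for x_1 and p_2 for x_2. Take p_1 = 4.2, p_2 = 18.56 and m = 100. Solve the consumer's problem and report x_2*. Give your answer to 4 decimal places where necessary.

x_2* = 4.8403

Leontief preferences: the optimum is at the kink where x_1/1 = x_2/2, i.e. x_2 = 2·x_1.
Budget: p_1·x_1 + p_2·2·x_1 = m, so (p_1 + 2·p_2)·x_1 = m.
Demand: x_1*(p_1,p_2,m) = m/(p_1 + 2·p_2), x_2* = 2·m/(p_1 + 2·p_2).
Here 4.2 + 2·18.56 = 41.32, giving x_2* = 4.8403.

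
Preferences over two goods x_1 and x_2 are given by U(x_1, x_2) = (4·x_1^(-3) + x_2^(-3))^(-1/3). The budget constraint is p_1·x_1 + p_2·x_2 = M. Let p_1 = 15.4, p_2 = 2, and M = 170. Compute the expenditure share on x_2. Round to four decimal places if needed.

share on x_2 = 0.1327

From the CES first-order condition, 4·(x_2/x_1)^(4) = p_1/p_2.
Solve for the ratio: x_2/x_1 = [(1/4)·p_1/p_2]^(0.25).
Substitute x_2 = (x_2/x_1)·x_1 into the budget: x_1* = M/(p_1 + p_2·(x_2/x_1)).
Numerically x_2/x_1 = 1.177898, so x_1* = 170/(15.4 + 2·1.177898) = 9.5743 and x_2* = 1.177898·9.5743 = 11.2776.
Expenditure on x_2: 2·11.2776 = 22.5552; share = 0.1327.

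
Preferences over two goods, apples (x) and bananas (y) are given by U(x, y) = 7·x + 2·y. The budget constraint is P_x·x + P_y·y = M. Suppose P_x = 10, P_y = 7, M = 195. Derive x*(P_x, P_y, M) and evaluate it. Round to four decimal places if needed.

x* = 19.5

Linear utility — the consumer picks whichever good has higher MU/price: 7/10 = 0.7 vs 2/7 = 0.2857.
x gives more utility per dollar, so spend all income on x: x* = M/P_x, y* = 0.
Numerically: x* = 19.5, y* = 0.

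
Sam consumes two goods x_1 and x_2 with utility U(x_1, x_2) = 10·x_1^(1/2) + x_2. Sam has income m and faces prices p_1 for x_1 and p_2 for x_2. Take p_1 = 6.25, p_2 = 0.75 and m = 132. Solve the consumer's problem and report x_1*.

MU_x_1 = 5/√x_1, MU_x_2 = 1. Tangency: 5/√x_1 = p_1/p_2.
Solve: √x_1 = 5·p_2/p_1, so x_1*(p_1,p_2) = (5·p_2/p_1)², and x_2* = (m − p_1·x_1*)/p_2.
Plugging in: x_1* = (5·0.75/6.25)² = 0.36.

x_1* = 0.36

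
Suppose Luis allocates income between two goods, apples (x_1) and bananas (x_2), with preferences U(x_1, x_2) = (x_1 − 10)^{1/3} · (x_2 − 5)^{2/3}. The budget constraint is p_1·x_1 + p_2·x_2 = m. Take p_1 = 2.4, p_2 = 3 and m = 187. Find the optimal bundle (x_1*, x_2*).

x_1* = 30.5556, x_2* = 37.8889

This is Cobb-Douglas in (x_1−10, x_2−5): tangency gives 1/3·p_2·(x_2−5) = 2/3·p_1·(x_1−10).
After buying the subsistence bundle (10, 5), a share 1/3 of the remaining income goes to x_1: x_1* = 10 + 1/3·(m − 10p_1 − 5p_2)/p_1.
Discretionary income = 187 − 10·2.4 − 5·3 = 148; x_1* = 10 + 1/3·148/2.4 = 30.5556; x_2* = 5 + 2/3·148/3 = 37.8889.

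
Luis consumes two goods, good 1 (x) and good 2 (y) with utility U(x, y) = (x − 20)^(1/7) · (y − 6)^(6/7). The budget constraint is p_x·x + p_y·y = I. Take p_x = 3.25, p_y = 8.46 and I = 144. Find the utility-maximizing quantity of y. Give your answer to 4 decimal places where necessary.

Let x' = x−20, y' = y−6. MRS = (1/6)·y'/x' = p_x/p_y.
Substituting into the budget: x* = 20 + 1/7·(I − 20·p_x − 6·p_y)/p_x, and y* = 6 + 6/7·(…)/p_y.
Discretionary income = 144 − 20·3.25 − 6·8.46 = 28.24; y* = 6 + 6/7·28.24/8.46 = 8.8612.

y* = 8.8612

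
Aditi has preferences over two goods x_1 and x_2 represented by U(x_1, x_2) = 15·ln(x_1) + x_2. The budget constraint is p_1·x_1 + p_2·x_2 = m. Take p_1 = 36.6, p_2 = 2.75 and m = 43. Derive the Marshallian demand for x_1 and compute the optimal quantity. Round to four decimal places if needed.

Set MRS = p_1/p_2: (15/x_1)/1 = p_1/p_2.
So x_1*(p_1,p_2) = 15·p_2/p_1, independent of income; and x_2* = (m − 15·p_2)/p_2.
At the given prices: x_1* = 15·2.75/36.6 = 1.127.

x_1* = 1.127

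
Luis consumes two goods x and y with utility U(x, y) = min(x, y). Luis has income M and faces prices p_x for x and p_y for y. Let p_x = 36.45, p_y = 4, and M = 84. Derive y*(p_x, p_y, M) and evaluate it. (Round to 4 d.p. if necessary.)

y* = 2.0766

With perfect complements, no substitution: consume in ratio x:y = 1:1.
Budget: p_x·x + p_y·x = M, so (p_x + p_y)·x = M.
Demand: x*(p_x,p_y,M) = M/(p_x + p_y), y* = M/(p_x + p_y).
Here 36.45 + 4 = 40.45, giving y* = 2.0766.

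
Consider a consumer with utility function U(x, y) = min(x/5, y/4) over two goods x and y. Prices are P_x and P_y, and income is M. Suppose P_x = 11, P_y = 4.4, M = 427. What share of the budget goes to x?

Demand: x*(P_x,P_y,M) = 5·M/(5·P_x + 4·P_y), y* = 4·M/(5·P_x + 4·P_y).
Here 5·11 + 4·4.4 = 72.6, giving x* = 29.4077 and y* = 23.5262.
Expenditure on x: 11·29.4077 = 323.4848; share = 0.7576.

share on x = 0.7576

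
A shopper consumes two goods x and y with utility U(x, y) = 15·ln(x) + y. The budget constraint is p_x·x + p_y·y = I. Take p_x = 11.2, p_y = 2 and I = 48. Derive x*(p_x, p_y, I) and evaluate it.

MU_x = 15/x, MU_y = 1. Tangency: 15/x = p_x/p_y.
So x*(p_x,p_y) = 15·p_y/p_x, independent of income; and y* = (I − 15·p_y)/p_y.
At the given prices: x* = 15·2/11.2 = 2.6786.

x* = 2.6786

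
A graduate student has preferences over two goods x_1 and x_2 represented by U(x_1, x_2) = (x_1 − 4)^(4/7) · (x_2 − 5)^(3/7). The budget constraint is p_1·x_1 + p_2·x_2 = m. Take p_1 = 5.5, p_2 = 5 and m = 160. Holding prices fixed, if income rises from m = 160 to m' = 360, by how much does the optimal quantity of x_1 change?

This is Cobb-Douglas in (x_1−4, x_2−5): tangency gives 4/7·p_2·(x_2−5) = 3/7·p_1·(x_1−4).
After buying the subsistence bundle (4, 5), a share 4/7 of the remaining income goes to x_1: x_1* = 4 + 4/7·(m − 4p_1 − 5p_2)/p_1.
Discretionary income = 160 − 4·5.5 − 5·5 = 113; x_1* = 4 + 4/7·113/5.5 = 15.7403.
At m' = 360: x_1* = 36.5195. Change: 36.5195 − 15.7403 = 20.7792.

Δx_1* = 20.7792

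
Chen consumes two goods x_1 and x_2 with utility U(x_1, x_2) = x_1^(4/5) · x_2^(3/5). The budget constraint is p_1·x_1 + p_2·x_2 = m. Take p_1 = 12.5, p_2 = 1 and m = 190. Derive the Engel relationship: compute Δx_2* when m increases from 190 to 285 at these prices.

At p_1=12.5, p_2=1, m=190: x_2* = 3/7·190/1 = 81.4286.
At m' = 285: x_2* = 122.1429. Change: 122.1429 − 81.4286 = 40.7143.

Δx_2* = 40.7143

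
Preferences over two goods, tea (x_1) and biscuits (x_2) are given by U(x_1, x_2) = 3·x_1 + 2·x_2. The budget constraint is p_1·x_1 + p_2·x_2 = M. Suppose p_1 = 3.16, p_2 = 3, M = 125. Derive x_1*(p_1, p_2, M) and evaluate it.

x_1 gives more utility per dollar, so spend all income on x_1: x_1* = M/p_1, x_2* = 0.
Numerically: x_1* = 39.557, x_2* = 0.

x_1* = 39.557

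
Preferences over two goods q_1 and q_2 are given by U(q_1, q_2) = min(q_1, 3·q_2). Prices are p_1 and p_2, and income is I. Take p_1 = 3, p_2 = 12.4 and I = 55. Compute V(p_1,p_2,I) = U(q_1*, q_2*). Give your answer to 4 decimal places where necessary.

V = 7.7103

Leontief preferences: the optimum is at the kink where q_1/3 = q_2/1, i.e. q_2 = (1/3)·q_1.
Budget: p_1·q_1 + p_2·(1/3)·q_1 = I, so (3·p_1 + p_2)·q_1 = 3·I.
Demand: q_1*(p_1,p_2,I) = 3·I/(3·p_1 + p_2), q_2* = I/(3·p_1 + p_2).
Here 3·3 + 12.4 = 21.4, giving q_1* = 7.7103 and q_2* = 2.5701.
Utility at the optimum: U(7.7103, 2.5701) = 7.7103.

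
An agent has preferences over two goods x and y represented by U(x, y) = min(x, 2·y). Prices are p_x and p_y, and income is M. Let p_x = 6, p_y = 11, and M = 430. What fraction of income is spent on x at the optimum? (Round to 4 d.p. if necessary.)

With perfect complements, no substitution: consume in ratio x:y = 2:1.
Budget: p_x·x + p_y·(1/2)·x = M, so (2·p_x + p_y)·x = 2·M.
Demand: x*(p_x,p_y,M) = 2·M/(2·p_x + p_y), y* = M/(2·p_x + p_y).
Here 2·6 + 11 = 23, giving x* = 37.3913 and y* = 18.6957.
Expenditure on x: 6·37.3913 = 224.3478; share = 0.5217.

share on x = 0.5217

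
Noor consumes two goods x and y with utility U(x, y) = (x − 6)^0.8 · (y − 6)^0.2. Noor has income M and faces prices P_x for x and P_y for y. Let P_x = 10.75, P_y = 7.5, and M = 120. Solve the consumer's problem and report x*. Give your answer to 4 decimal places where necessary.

x* = 6.7814

Substituting into the budget: x* = 6 + 0.8·(M − 6·P_x − 6·P_y)/P_x, and y* = 6 + 0.2·(…)/P_y.
Discretionary income = 120 − 6·10.75 − 6·7.5 = 10.5; x* = 6 + 0.8·10.5/10.75 = 6.7814.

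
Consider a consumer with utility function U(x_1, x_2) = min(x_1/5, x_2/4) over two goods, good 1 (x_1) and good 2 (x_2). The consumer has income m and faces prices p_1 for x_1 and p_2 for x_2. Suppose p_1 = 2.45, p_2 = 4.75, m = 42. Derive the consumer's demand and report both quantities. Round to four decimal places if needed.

Demand: x_1*(p_1,p_2,m) = 5·m/(5·p_1 + 4·p_2), x_2* = 4·m/(5·p_1 + 4·p_2).
Here 5·2.45 + 4·4.75 = 31.25, giving x_1* = 6.72 and x_2* = 5.376.

x_1* = 6.72, x_2* = 5.376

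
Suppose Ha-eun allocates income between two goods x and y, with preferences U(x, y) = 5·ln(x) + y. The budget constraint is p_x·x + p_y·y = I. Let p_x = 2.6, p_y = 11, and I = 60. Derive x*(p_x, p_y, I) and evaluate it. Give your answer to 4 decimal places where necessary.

MU_x = 5/x, MU_y = 1. Tangency: 5/x = p_x/p_y.
So x*(p_x,p_y) = 5·p_y/p_x, independent of income; and y* = (I − 5·p_y)/p_y.
At the given prices: x* = 5·11/2.6 = 21.1538.

x* = 21.1538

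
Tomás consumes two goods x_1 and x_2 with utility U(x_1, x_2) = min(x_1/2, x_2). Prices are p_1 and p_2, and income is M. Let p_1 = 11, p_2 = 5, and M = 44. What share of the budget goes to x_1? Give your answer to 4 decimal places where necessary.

share on x_1 = 0.8148

Leontief preferences: the optimum is at the kink where x_1/2 = x_2/1, i.e. x_2 = (1/2)·x_1.
Budget: p_1·x_1 + p_2·(1/2)·x_1 = M, so (2·p_1 + p_2)·x_1 = 2·M.
Demand: x_1*(p_1,p_2,M) = 2·M/(2·p_1 + p_2), x_2* = M/(2·p_1 + p_2).
Here 2·11 + 5 = 27, giving x_1* = 3.2593 and x_2* = 1.6296.
Expenditure on x_1: 11·3.2593 = 35.8519; share = 0.8148.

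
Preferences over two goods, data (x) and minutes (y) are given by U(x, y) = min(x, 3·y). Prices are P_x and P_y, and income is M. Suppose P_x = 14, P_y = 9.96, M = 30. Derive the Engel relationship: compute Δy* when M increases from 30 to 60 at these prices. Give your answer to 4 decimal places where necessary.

Δy* = 0.5774

Leontief preferences: the optimum is at the kink where x/3 = y/1, i.e. y = (1/3)·x.
Budget: P_x·x + P_y·(1/3)·x = M, so (3·P_x + P_y)·x = 3·M.
Demand: x*(P_x,P_y,M) = 3·M/(3·P_x + P_y), y* = M/(3·P_x + P_y).
Here 3·14 + 9.96 = 51.96, giving y* = 0.5774.
At M' = 60: y* = 1.1547. Change: 1.1547 − 0.5774 = 0.5774.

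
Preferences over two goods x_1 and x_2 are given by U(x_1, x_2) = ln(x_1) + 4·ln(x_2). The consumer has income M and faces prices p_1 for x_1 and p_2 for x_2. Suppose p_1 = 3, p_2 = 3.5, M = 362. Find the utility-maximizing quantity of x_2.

x_2* = 82.7429

The MRS is (1/4)·x_2/x_1. Set MRS = p_1/p_2.
So p_2·x_2 = 4·p_1·x_1; combined with the budget, a share 0.2 of income goes to x_1.
Demand: x_1*(p_1,p_2,M) = 0.2·M/p_1 and x_2* = 0.8·M/p_2.
At p_1=3, p_2=3.5, M=362: x_2* = 0.8·362/3.5 = 82.7429.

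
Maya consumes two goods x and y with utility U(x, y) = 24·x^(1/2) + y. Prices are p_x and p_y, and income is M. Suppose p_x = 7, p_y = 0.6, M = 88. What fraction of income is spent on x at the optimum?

Utility is quasi-linear in y; the FOC for x is 12/√x = p_x/p_y.
Solve: √x = 12·p_y/p_x, so x*(p_x,p_y) = (12·p_y/p_x)², and y* = (M − p_x·x*)/p_y.
Plugging in: x* = (12·0.6/7)² = 1.058, y* = 134.3238.
Expenditure on x: 7·1.058 = 7.4057; share = 0.0842.

share on x = 0.0842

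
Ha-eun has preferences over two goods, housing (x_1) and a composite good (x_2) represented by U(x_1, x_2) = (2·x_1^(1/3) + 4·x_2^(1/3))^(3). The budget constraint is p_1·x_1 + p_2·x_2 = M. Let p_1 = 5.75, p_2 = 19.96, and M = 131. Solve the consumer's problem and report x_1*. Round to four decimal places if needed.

x_1* = 9.0476

MU_x_1 ∝ 2·x_1^(-2/3), MU_x_2 ∝ 4·x_2^(-2/3), so MRS = (1/2)·(x_2/x_1)^(2/3) = p_1/p_2.
Hence x_2/x_1 = (2·p_1/p_2)^(1/(2/3)), i.e. raised to the 1.5 power.
Substitute x_2 = (x_2/x_1)·x_1 into the budget: x_1* = M/(p_1 + p_2·(x_2/x_1)).
Numerically x_2/x_1 = 0.437327, so x_1* = 131/(5.75 + 19.96·0.437327) = 9.0476.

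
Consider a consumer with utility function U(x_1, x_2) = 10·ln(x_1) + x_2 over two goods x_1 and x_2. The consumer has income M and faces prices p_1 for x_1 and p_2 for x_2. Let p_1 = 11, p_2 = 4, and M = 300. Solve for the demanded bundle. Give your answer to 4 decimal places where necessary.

MU_x_1 = 10/x_1, MU_x_2 = 1. Tangency: 10/x_1 = p_1/p_2.
So x_1*(p_1,p_2) = 10·p_2/p_1, independent of income; and x_2* = (M − 10·p_2)/p_2.
At the given prices: x_1* = 10·4/11 = 3.6364, and x_2* = 65.

x_1* = 3.6364, x_2* = 65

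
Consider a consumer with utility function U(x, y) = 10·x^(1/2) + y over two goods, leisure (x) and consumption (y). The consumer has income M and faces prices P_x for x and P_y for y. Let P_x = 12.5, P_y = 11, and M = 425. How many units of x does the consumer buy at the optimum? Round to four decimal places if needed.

x* = 19.36

Set MRS = P_x/P_y: 5·x^(−1/2) = P_x/P_y.
Thus x* = (5·P_y/P_x)² — independent of M — with the rest of income spent on y.
Plugging in: x* = (5·11/12.5)² = 19.36.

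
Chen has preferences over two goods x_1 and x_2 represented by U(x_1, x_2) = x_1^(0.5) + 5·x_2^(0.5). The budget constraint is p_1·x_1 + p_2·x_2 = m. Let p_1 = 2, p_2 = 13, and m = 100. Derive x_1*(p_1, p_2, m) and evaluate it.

With the ratio pinned down, the budget gives x_1* = m/(p_1 + p_2·(x_2/x_1)) and x_2* = (x_2/x_1)·x_1*.
Numerically x_2/x_1 = 0.591716, so x_1* = 100/(2 + 13·0.591716) = 10.3175.

x_1* = 10.3175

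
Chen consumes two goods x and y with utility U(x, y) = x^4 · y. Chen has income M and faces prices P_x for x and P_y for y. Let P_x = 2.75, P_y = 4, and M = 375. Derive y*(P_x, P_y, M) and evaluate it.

y* = 18.75

The MRS is 4·y/x. Set MRS = P_x/P_y.
So 4·P_y·y = P_x·x; combined with the budget, a share 0.8 of income goes to x.
Demand: x*(P_x,P_y,M) = 0.8·M/P_x and y* = 0.2·M/P_y.
At P_x=2.75, P_y=4, M=375: y* = 0.2·375/4 = 18.75.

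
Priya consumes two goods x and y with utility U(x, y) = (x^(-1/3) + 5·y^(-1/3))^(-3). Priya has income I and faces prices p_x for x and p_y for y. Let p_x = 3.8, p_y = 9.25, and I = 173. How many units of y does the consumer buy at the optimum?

y* = 15.0897

From the CES first-order condition, (1/5)·(y/x)^(4/3) = p_x/p_y.
Solve for the ratio: y/x = [5·p_x/p_y]^(0.75).
With the ratio pinned down, the budget gives x* = I/(p_x + p_y·(y/x)) and y* = (y/x)·x*.
Numerically y/x = 1.715769, so x* = 173/(3.8 + 9.25·1.715769) = 8.7947 and y* = 1.715769·8.7947 = 15.0897.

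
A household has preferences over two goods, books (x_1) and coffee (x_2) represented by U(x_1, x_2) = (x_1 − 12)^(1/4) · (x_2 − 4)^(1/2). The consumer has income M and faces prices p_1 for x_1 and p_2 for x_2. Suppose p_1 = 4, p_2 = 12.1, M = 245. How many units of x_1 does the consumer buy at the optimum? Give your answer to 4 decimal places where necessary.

x_1* = 24.3833

This is Cobb-Douglas in (x_1−12, x_2−4): tangency gives 0.25·p_2·(x_2−4) = 0.5·p_1·(x_1−12).
After buying the subsistence bundle (12, 4), a share 1/3 of the remaining income goes to x_1: x_1* = 12 + 1/3·(M − 12p_1 − 4p_2)/p_1.
Discretionary income = 245 − 12·4 − 4·12.1 = 148.6; x_1* = 12 + 1/3·148.6/4 = 24.3833.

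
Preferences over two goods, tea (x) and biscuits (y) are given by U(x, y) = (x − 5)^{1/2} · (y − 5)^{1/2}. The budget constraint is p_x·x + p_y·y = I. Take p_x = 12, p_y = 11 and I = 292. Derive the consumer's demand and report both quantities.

x* = 12.375, y* = 13.0455

Substituting into the budget: x* = 5 + 0.5·(I − 5·p_x − 5·p_y)/p_x, and y* = 5 + 0.5·(…)/p_y.
Discretionary income = 292 − 5·12 − 5·11 = 177; x* = 5 + 0.5·177/12 = 12.375; y* = 5 + 0.5·177/11 = 13.0455.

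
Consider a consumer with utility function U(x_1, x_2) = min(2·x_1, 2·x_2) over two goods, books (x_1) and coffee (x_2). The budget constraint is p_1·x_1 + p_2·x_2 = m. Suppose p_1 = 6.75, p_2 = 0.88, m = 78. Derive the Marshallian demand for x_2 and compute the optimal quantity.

x_2* = 10.2228

Here 2·6.75 + 2·0.88 = 15.26, giving x_2* = 10.2228.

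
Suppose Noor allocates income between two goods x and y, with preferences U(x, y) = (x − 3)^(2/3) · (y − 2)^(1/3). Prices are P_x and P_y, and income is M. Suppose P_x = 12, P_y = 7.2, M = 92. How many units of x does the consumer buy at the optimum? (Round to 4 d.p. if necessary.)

x* = 5.3111

This is Cobb-Douglas in (x−3, y−2): tangency gives 2/3·P_y·(y−2) = 1/3·P_x·(x−3).
Substituting into the budget: x* = 3 + 2/3·(M − 3·P_x − 2·P_y)/P_x, and y* = 2 + 1/3·(…)/P_y.
Discretionary income = 92 − 3·12 − 2·7.2 = 41.6; x* = 3 + 2/3·41.6/12 = 5.3111.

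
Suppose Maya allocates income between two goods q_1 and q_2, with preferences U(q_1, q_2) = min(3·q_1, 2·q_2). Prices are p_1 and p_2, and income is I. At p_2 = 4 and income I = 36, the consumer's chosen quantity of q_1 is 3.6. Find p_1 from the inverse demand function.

Leontief preferences: the optimum is at the kink where q_1/2 = q_2/3, i.e. q_2 = (3/2)·q_1.
Budget: p_1·q_1 + p_2·(3/2)·q_1 = I, so (2·p_1 + 3·p_2)·q_1 = 2·I.
Demand: q_1*(p_1,p_2,I) = 2·I/(2·p_1 + 3·p_2), q_2* = 3·I/(2·p_1 + 3·p_2).
Set q_1* = 3.6 in the demand function and solve for p_1: p_1 = 4.

p_1 = 4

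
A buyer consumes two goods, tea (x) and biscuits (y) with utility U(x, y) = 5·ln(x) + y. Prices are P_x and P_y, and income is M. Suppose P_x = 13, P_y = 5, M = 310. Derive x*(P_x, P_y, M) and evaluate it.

x* = 1.9231

Set MRS = P_x/P_y: (5/x)/1 = P_x/P_y.
So x*(P_x,P_y) = 5·P_y/P_x, independent of income; and y* = (M − 5·P_y)/P_y.
At the given prices: x* = 5·5/13 = 1.9231.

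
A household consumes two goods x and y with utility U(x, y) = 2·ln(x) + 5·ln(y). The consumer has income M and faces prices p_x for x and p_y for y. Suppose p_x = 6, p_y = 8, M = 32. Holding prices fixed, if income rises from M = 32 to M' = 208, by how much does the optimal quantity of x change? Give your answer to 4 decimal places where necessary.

Δx* = 8.381

The MRS is (2/5)·y/x. Set MRS = p_x/p_y.
Rearranging, p_y·y = (5/2)·p_x·x. Substituting into the budget gives p_x·x·(1 + (5/2)) = M.
Demand: x*(p_x,p_y,M) = 2/7·M/p_x and y* = 5/7·M/p_y.
At p_x=6, p_y=8, M=32: x* = 2/7·32/6 = 1.5238.
At M' = 208: x* = 9.9048. Change: 9.9048 − 1.5238 = 8.381.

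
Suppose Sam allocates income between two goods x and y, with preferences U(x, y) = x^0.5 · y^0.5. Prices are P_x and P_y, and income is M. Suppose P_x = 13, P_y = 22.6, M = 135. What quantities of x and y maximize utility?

x* = 5.1923, y* = 2.9867

Tangency: MRS = y/x = P_x/P_y.
Rearranging, P_y·y = P_x·x. Substituting into the budget gives P_x·x·(1 + 1) = M.
Demand: x*(P_x,P_y,M) = 0.5·M/P_x and y* = 0.5·M/P_y.
At P_x=13, P_y=22.6, M=135: x* = 0.5·135/13 = 5.1923, y* = 2.9867.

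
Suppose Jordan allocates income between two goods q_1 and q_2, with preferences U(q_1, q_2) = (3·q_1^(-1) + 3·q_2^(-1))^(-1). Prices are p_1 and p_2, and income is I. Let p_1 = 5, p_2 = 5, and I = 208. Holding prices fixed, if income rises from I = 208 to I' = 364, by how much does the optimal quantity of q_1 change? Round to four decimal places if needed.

Δq_1* = 15.6

MRS = MU_q_1/MU_q_2 = (q_2/q_1)^(2). Set equal to p_1/p_2.
Solve for the ratio: q_2/q_1 = [p_1/p_2]^(0.5).
With the ratio pinned down, the budget gives q_1* = I/(p_1 + p_2·(q_2/q_1)) and q_2* = (q_2/q_1)·q_1*.
Numerically q_2/q_1 = 1, so q_1* = 208/(5 + 5·1) = 20.8.
At I' = 364: q_1* = 36.4. Change: 36.4 − 20.8 = 15.6.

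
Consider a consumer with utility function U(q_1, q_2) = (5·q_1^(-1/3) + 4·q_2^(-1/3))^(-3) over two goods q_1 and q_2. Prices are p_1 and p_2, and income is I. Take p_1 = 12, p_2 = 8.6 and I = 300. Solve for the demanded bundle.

q_1* = 14.0584, q_2* = 15.2674

Substitute q_2 = (q_2/q_1)·q_1 into the budget: q_1* = I/(p_1 + p_2·(q_2/q_1)).
Numerically q_2/q_1 = 1.085999, so q_1* = 300/(12 + 8.6·1.085999) = 14.0584 and q_2* = 1.085999·14.0584 = 15.2674.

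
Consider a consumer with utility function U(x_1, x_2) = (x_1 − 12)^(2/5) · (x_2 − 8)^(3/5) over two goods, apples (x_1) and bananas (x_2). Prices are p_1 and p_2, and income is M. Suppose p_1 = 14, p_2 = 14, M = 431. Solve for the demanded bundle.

x_1* = 16.3143, x_2* = 14.4714

Let x_1' = x_1−12, x_2' = x_2−8. MRS = (2/3)·x_2'/x_1' = p_1/p_2.
After buying the subsistence bundle (12, 8), a share 0.4 of the remaining income goes to x_1: x_1* = 12 + 0.4·(M − 12p_1 − 8p_2)/p_1.
Discretionary income = 431 − 12·14 − 8·14 = 151; x_1* = 12 + 0.4·151/14 = 16.3143; x_2* = 8 + 0.6·151/14 = 14.4714.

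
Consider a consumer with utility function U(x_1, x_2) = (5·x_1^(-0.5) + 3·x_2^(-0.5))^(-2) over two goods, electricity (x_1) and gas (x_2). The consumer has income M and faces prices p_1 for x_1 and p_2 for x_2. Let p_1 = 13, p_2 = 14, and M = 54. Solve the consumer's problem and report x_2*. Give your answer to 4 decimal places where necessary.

x_2* = 1.6265

MRS = MU_x_1/MU_x_2 = (5/3)·(x_2/x_1)^(1.5). Set equal to p_1/p_2.
Solve for the ratio: x_2/x_1 = [(3/5)·p_1/p_2]^(2/3).
Substitute x_2 = (x_2/x_1)·x_1 into the budget: x_1* = M/(p_1 + p_2·(x_2/x_1)).
Numerically x_2/x_1 = 0.677087, so x_1* = 54/(13 + 14·0.677087) = 2.4022 and x_2* = 0.677087·2.4022 = 1.6265.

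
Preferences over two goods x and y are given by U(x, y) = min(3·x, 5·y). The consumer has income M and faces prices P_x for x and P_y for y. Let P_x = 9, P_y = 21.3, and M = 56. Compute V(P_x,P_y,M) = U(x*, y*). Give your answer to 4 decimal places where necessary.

Here 5·9 + 3·21.3 = 108.9, giving x* = 2.5712 and y* = 1.5427.
Utility at the optimum: U(2.5712, 1.5427) = 7.7135.

V = 7.7135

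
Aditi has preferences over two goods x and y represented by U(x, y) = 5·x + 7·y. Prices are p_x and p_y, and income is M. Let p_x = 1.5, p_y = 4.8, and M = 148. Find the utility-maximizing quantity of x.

x* = 98.6667

Linear utility — the consumer picks whichever good has higher MU/price: 5/1.5 = 3.3333 vs 7/4.8 = 1.4583.
x gives more utility per dollar, so spend all income on x: x* = M/p_x, y* = 0.
Numerically: x* = 98.6667, y* = 0.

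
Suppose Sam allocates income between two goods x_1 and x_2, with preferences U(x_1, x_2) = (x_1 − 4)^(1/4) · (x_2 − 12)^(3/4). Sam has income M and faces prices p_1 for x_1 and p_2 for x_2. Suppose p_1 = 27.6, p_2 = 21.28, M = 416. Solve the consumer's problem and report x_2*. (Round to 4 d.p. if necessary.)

x_2* = 13.7707

MRS = (1/3)·(x_2−12)/(x_1−4). Tangency with p_1/p_2 gives x_2−12 = 3·(p_1/p_2)·(x_1−4).
After buying the subsistence bundle (4, 12), a share 0.25 of the remaining income goes to x_1: x_1* = 4 + 0.25·(M − 4p_1 − 12p_2)/p_1.
Discretionary income = 416 − 4·27.6 − 12·21.28 = 50.24; x_2* = 12 + 0.75·50.24/21.28 = 13.7707.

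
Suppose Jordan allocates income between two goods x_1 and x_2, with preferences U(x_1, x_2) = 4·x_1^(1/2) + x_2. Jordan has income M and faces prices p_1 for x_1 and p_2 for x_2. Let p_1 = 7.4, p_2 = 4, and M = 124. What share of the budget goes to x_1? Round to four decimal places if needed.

Utility is quasi-linear in x_2; the FOC for x_1 is 2/√x_1 = p_1/p_2.
Thus x_1* = (2·p_2/p_1)² — independent of M — with the rest of income spent on x_2.
Plugging in: x_1* = (2·4/7.4)² = 1.1687, x_2* = 28.8378.
Expenditure on x_1: 7.4·1.1687 = 8.6486; share = 0.0697.

share on x_1 = 0.0697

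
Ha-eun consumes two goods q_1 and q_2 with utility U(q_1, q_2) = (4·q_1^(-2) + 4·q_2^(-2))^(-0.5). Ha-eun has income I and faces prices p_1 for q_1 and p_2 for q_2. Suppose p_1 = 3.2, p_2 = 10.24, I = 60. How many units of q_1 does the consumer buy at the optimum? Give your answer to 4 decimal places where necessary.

q_1* = 5.912

From the CES first-order condition, (q_2/q_1)^(3) = p_1/p_2.
Hence q_2/q_1 = (p_1/p_2)^(1/(3)), i.e. raised to the 1/3 power.
With the ratio pinned down, the budget gives q_1* = I/(p_1 + p_2·(q_2/q_1)) and q_2* = (q_2/q_1)·q_1*.
Numerically q_2/q_1 = 0.678604, so q_1* = 60/(3.2 + 10.24·0.678604) = 5.912.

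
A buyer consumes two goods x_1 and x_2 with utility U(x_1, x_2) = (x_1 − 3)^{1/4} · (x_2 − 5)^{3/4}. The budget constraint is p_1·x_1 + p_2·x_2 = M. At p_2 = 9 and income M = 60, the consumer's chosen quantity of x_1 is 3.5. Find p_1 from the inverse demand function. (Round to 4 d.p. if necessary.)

p_1 = 3

This is Cobb-Douglas in (x_1−3, x_2−5): tangency gives 0.25·p_2·(x_2−5) = 0.75·p_1·(x_1−3).
Substituting into the budget: x_1* = 3 + 0.25·(M − 3·p_1 − 5·p_2)/p_1, and x_2* = 5 + 0.75·(…)/p_2.
Set x_1* = 3.5 in the demand function and solve for p_1: p_1 = 3.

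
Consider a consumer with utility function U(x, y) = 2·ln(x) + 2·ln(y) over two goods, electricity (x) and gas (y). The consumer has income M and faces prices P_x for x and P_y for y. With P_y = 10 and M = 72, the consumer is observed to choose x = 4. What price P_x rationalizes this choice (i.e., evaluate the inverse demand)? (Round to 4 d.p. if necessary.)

P_x = 9

MU_x/MU_y = (2·y)/(2·x); tangency sets this equal to P_x/P_y.
So 2·P_y·y = 2·P_x·x; combined with the budget, a share 0.5 of income goes to x.
Demand: x*(P_x,P_y,M) = 0.5·M/P_x and y* = 0.5·M/P_y.
Set x* = 4 in the demand function and solve for P_x: P_x = 9.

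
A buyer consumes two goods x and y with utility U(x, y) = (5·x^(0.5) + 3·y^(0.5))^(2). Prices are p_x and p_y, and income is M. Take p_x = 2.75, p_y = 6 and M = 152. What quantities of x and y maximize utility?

x* = 47.4444, y* = 3.588

With the ratio pinned down, the budget gives x* = M/(p_x + p_y·(y/x)) and y* = (y/x)·x*.
Numerically y/x = 0.075625, so x* = 152/(2.75 + 6·0.075625) = 47.4444 and y* = 0.075625·47.4444 = 3.588.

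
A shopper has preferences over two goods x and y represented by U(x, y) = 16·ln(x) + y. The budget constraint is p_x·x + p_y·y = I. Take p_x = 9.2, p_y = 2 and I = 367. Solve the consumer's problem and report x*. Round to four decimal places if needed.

MU_x = 16/x, MU_y = 1. Tangency: 16/x = p_x/p_y.
So x*(p_x,p_y) = 16·p_y/p_x, independent of income; and y* = (I − 16·p_y)/p_y.
At the given prices: x* = 16·2/9.2 = 3.4783.

x* = 3.4783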